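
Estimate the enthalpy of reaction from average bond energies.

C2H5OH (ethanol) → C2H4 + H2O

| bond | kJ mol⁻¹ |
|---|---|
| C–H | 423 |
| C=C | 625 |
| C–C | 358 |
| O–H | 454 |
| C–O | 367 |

ΔH ≈ +69 kJ

Bonds broken (reactants):
  C–C: 1 × 358 = 358
  C–H: 5 × 423 = 2115
  C–O: 1 × 367 = 367
  O–H: 1 × 454 = 454
  Σ(broken) = 3294 kJ
Bonds formed (products):
  C–H: 4 × 423 = 1692
  C=C: 1 × 625 = 625
  O–H: 2 × 454 = 908
  Σ(formed) = 3225 kJ
ΔH = Σ(broken) − Σ(formed) = 3294 − 3225 = +69 kJ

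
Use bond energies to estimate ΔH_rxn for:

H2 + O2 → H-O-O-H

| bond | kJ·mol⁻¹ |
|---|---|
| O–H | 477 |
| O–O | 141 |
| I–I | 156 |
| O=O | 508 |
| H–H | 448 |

ΔH ≈ −139 kJ

Bonds broken (reactants):
  H–H: 1 × 448 = 448
  O=O: 1 × 508 = 508
  Σ(broken) = 956 kJ
Bonds formed (products):
  O–H: 2 × 477 = 954
  O–O: 1 × 141 = 141
  Σ(formed) = 1095 kJ
ΔH = Σ(broken) − Σ(formed) = 956 − 1095 = −139 kJ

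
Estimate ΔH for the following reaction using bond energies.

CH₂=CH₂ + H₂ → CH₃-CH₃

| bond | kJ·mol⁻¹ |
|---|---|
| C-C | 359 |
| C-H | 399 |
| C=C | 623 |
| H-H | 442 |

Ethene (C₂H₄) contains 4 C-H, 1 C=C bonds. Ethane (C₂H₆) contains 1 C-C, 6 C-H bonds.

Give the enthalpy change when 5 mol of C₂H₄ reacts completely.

Bonds broken (reactants):
  C-H: 4 × 399 = 1596
  C=C: 1 × 623 = 623
  H-H: 1 × 442 = 442
  Σ(broken) = 2661 kJ
Bonds formed (products):
  C-C: 1 × 359 = 359
  C-H: 6 × 399 = 2394
  Σ(formed) = 2753 kJ
ΔH = Σ(broken) − Σ(formed) = 2661 − 2753 = −92 kJ
For 5× the reaction as written: 5 × (−92) = −460 kJ

ΔH = −460 kJ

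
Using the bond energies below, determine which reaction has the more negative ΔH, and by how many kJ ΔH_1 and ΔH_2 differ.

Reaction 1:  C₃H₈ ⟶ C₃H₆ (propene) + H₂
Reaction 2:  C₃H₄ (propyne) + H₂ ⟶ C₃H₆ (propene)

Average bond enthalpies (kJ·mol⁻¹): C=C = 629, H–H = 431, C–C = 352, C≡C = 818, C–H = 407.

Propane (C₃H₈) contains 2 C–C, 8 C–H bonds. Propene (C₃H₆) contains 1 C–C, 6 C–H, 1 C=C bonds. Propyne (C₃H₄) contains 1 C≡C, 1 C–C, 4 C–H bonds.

Reaction 1:
  Bonds broken (reactants):
    C–C: 2 × 352 = 704
    C–H: 8 × 407 = 3256
    Σ(broken) = 3960 kJ
  Bonds formed (products):
    C–C: 1 × 352 = 352
    C–H: 6 × 407 = 2442
    C=C: 1 × 629 = 629
    H–H: 1 × 431 = 431
    Σ(formed) = 3854 kJ
  ΔH_1 = 3960 − 3854 = +106 kJ
Reaction 2:
  Bonds broken (reactants):
    C≡C: 1 × 818 = 818
    C–C: 1 × 352 = 352
    C–H: 4 × 407 = 1628
    H–H: 1 × 431 = 431
    Σ(broken) = 3229 kJ
  Bonds formed (products):
    C–C: 1 × 352 = 352
    C–H: 6 × 407 = 2442
    C=C: 1 × 629 = 629
    Σ(formed) = 3423 kJ
  ΔH_2 = 3229 − 3423 = −194 kJ
ΔH_1 − ΔH_2 = +300 kJ, so reaction 2 has the more negative ΔH; |ΔH_1 − ΔH_2| = 300 kJ.

Reaction 2, by 300 kJ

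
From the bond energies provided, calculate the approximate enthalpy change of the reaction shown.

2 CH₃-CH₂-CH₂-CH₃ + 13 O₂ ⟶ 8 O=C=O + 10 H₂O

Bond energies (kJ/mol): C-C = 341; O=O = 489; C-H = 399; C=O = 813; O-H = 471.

ΔH ≈ −6045 kJ

Bonds broken (reactants):
  C-C: 6 × 341 = 2046
  C-H: 20 × 399 = 7980
  O=O: 13 × 489 = 6357
  Σ(broken) = 16383 kJ
Bonds formed (products):
  C=O: 16 × 813 = 13008
  O-H: 20 × 471 = 9420
  Σ(formed) = 22428 kJ
ΔH = Σ(broken) − Σ(formed) = 16383 − 22428 = −6045 kJ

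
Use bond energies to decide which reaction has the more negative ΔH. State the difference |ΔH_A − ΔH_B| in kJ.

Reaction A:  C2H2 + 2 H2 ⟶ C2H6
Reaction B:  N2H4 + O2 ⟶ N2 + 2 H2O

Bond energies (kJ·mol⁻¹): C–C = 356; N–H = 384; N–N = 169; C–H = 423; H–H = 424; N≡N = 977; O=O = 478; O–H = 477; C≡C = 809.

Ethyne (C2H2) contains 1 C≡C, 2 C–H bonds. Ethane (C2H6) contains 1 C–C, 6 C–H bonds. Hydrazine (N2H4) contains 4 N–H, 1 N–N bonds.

Reaction A:
  Bonds broken (reactants):
    C≡C: 1 × 809 = 809
    C–H: 2 × 423 = 846
    H–H: 2 × 424 = 848
    Σ(broken) = 2503 kJ
  Bonds formed (products):
    C–C: 1 × 356 = 356
    C–H: 6 × 423 = 2538
    Σ(formed) = 2894 kJ
  ΔH_A = 2503 − 2894 = −391 kJ
Reaction B:
  Bonds broken (reactants):
    N–H: 4 × 384 = 1536
    N–N: 1 × 169 = 169
    O=O: 1 × 478 = 478
    Σ(broken) = 2183 kJ
  Bonds formed (products):
    N≡N: 1 × 977 = 977
    O–H: 4 × 477 = 1908
    Σ(formed) = 2885 kJ
  ΔH_B = 2183 − 2885 = −702 kJ
ΔH_A − ΔH_B = +311 kJ, so reaction B has the more negative ΔH; |ΔH_A − ΔH_B| = 311 kJ.

Reaction B, by 311 kJ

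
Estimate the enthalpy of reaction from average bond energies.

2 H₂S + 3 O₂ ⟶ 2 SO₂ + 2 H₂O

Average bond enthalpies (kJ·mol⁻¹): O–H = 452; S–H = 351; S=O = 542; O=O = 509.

Bonds broken (reactants):
  O=O: 3 × 509 = 1527
  S–H: 4 × 351 = 1404
  Σ(broken) = 2931 kJ
Bonds formed (products):
  O–H: 4 × 452 = 1808
  S=O: 4 × 542 = 2168
  Σ(formed) = 3976 kJ
ΔH = Σ(broken) − Σ(formed) = 2931 − 3976 = −1045 kJ

ΔH ≈ −1045 kJ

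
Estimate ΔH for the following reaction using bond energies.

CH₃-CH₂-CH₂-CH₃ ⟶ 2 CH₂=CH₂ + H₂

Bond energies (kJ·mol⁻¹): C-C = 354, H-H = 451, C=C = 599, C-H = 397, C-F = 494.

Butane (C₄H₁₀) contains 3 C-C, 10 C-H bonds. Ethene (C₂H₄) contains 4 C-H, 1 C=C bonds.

Bonds broken (reactants):
  C-C: 3 × 354 = 1062
  C-H: 10 × 397 = 3970
  Σ(broken) = 5032 kJ
Bonds formed (products):
  C-H: 8 × 397 = 3176
  C=C: 2 × 599 = 1198
  H-H: 1 × 451 = 451
  Σ(formed) = 4825 kJ
ΔH = Σ(broken) − Σ(formed) = 5032 − 4825 = +207 kJ

ΔH ≈ +207 kJ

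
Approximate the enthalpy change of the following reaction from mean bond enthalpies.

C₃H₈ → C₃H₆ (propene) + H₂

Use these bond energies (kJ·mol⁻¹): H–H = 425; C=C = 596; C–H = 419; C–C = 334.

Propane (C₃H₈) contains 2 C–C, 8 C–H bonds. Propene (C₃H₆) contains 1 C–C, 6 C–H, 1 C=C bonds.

ΔH ≈ +151 kJ

Bonds broken (reactants):
  C–C: 2 × 334 = 668
  C–H: 8 × 419 = 3352
  Σ(broken) = 4020 kJ
Bonds formed (products):
  C–C: 1 × 334 = 334
  C–H: 6 × 419 = 2514
  C=C: 1 × 596 = 596
  H–H: 1 × 425 = 425
  Σ(formed) = 3869 kJ
ΔH = Σ(broken) − Σ(formed) = 4020 − 3869 = +151 kJ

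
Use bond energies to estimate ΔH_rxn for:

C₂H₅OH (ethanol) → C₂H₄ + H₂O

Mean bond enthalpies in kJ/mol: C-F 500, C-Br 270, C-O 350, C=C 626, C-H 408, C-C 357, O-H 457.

ΔH ≈ +32 kJ

Bonds broken (reactants):
  C-C: 1 × 357 = 357
  C-H: 5 × 408 = 2040
  C-O: 1 × 350 = 350
  O-H: 1 × 457 = 457
  Σ(broken) = 3204 kJ
Bonds formed (products):
  C-H: 4 × 408 = 1632
  C=C: 1 × 626 = 626
  O-H: 2 × 457 = 914
  Σ(formed) = 3172 kJ
ΔH = Σ(broken) − Σ(formed) = 3204 − 3172 = +32 kJ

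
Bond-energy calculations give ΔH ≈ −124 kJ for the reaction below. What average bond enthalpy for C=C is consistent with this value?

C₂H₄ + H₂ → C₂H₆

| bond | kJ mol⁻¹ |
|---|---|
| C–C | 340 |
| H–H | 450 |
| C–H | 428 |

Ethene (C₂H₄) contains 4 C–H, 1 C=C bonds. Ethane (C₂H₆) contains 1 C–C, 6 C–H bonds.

D(C=C) ≈ 622 kJ/mol

Let D be the C=C bond energy.
Σ(broken) = 4×428 + 1×D + 1×450 = 2162 + D
Σ(formed) = 1×340 + 6×428 = 2908
ΔH = Σ(broken) − Σ(formed) = (2162 + D) − (2908) = −746 + D
Setting this equal to −124 kJ gives D = 622 kJ/mol.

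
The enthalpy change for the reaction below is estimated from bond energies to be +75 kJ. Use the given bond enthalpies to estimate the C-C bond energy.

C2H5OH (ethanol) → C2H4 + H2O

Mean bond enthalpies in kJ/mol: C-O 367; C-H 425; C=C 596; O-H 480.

D(C-C) ≈ 359 kJ/mol

Let D be the C-C bond energy.
Σ(broken) = 1×D + 5×425 + 1×367 + 1×480 = 2972 + D
Σ(formed) = 4×425 + 1×596 + 2×480 = 3256
ΔH = Σ(broken) − Σ(formed) = (2972 + D) − (3256) = −284 + D
Setting this equal to +75 kJ gives D = 359 kJ/mol.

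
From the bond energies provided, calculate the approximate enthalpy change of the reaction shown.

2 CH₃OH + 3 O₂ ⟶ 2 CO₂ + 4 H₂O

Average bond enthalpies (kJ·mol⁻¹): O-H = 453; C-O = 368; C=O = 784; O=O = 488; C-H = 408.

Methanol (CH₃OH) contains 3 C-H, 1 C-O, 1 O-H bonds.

Bonds broken (reactants):
  C-H: 6 × 408 = 2448
  C-O: 2 × 368 = 736
  O-H: 2 × 453 = 906
  O=O: 3 × 488 = 1464
  Σ(broken) = 5554 kJ
Bonds formed (products):
  C=O: 4 × 784 = 3136
  O-H: 8 × 453 = 3624
  Σ(formed) = 6760 kJ
ΔH = Σ(broken) − Σ(formed) = 5554 − 6760 = −1206 kJ

ΔH ≈ −1206 kJ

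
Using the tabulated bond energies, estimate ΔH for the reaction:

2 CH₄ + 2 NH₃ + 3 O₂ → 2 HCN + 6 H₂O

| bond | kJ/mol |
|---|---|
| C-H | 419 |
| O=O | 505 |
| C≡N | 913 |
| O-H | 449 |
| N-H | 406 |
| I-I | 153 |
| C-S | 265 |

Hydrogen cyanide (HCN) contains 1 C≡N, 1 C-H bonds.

Bonds broken (reactants):
  C-H: 8 × 419 = 3352
  N-H: 6 × 406 = 2436
  O=O: 3 × 505 = 1515
  Σ(broken) = 7303 kJ
Bonds formed (products):
  C≡N: 2 × 913 = 1826
  C-H: 2 × 419 = 838
  O-H: 12 × 449 = 5388
  Σ(formed) = 8052 kJ
ΔH = Σ(broken) − Σ(formed) = 7303 − 8052 = −749 kJ

ΔH ≈ −749 kJ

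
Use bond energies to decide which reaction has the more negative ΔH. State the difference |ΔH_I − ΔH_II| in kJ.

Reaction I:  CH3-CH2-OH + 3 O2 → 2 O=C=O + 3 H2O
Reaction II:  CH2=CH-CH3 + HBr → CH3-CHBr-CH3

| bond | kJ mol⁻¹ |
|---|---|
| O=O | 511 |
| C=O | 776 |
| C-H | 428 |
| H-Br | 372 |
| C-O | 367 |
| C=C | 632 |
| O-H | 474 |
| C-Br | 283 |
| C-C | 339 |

Reaction I, by 1049 kJ

Reaction I:
  Bonds broken (reactants):
    C-C: 1 × 339 = 339
    C-H: 5 × 428 = 2140
    C-O: 1 × 367 = 367
    O-H: 1 × 474 = 474
    O=O: 3 × 511 = 1533
    Σ(broken) = 4853 kJ
  Bonds formed (products):
    C=O: 4 × 776 = 3104
    O-H: 6 × 474 = 2844
    Σ(formed) = 5948 kJ
  ΔH_I = 4853 − 5948 = −1095 kJ
Reaction II:
  Bonds broken (reactants):
    C-C: 1 × 339 = 339
    C-H: 6 × 428 = 2568
    C=C: 1 × 632 = 632
    H-Br: 1 × 372 = 372
    Σ(broken) = 3911 kJ
  Bonds formed (products):
    C-Br: 1 × 283 = 283
    C-C: 2 × 339 = 678
    C-H: 7 × 428 = 2996
    Σ(formed) = 3957 kJ
  ΔH_II = 3911 − 3957 = −46 kJ
ΔH_I − ΔH_II = −1049 kJ, so reaction I has the more negative ΔH; |ΔH_I − ΔH_II| = 1049 kJ.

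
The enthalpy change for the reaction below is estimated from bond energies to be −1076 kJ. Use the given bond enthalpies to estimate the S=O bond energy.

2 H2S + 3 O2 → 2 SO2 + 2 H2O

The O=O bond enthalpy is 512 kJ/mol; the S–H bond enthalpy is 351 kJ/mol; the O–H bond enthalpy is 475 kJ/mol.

D(S=O) ≈ 529 kJ/mol

Let D be the S=O bond energy.
Σ(broken) = 3×512 + 4×351 = 2940
Σ(formed) = 4×475 + 4×D = 1900 + 4D
ΔH = Σ(broken) − Σ(formed) = (2940) − (1900 + 4D) = +1040 − 4D
Setting this equal to −1076 kJ gives 4D = 2116, so D = 529 kJ/mol.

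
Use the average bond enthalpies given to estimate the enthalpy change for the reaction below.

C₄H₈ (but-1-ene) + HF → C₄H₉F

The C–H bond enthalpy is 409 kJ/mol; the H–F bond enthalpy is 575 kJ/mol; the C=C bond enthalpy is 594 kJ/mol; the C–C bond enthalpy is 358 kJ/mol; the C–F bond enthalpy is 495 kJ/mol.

Bonds broken (reactants):
  C–C: 2 × 358 = 716
  C–H: 8 × 409 = 3272
  C=C: 1 × 594 = 594
  H–F: 1 × 575 = 575
  Σ(broken) = 5157 kJ
Bonds formed (products):
  C–C: 3 × 358 = 1074
  C–F: 1 × 495 = 495
  C–H: 9 × 409 = 3681
  Σ(formed) = 5250 kJ
ΔH = Σ(broken) − Σ(formed) = 5157 − 5250 = −93 kJ

ΔH ≈ −93 kJ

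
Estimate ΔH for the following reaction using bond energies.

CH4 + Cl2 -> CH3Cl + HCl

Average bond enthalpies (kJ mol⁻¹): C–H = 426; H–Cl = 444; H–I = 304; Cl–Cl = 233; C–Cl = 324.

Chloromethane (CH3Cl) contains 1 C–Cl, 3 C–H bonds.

Bonds broken (reactants):
  C–H: 4 × 426 = 1704
  Cl–Cl: 1 × 233 = 233
  Σ(broken) = 1937 kJ
Bonds formed (products):
  C–Cl: 1 × 324 = 324
  C–H: 3 × 426 = 1278
  H–Cl: 1 × 444 = 444
  Σ(formed) = 2046 kJ
ΔH = Σ(broken) − Σ(formed) = 1937 − 2046 = −109 kJ

ΔH ≈ −109 kJ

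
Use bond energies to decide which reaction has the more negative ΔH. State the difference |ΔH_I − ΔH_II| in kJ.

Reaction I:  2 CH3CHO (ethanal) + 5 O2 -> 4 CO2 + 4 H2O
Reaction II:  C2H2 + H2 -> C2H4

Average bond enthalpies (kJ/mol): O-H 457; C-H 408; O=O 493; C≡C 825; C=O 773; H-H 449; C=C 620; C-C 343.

Reaction I, by 1717 kJ

Reaction I:
  Bonds broken (reactants):
    C-C: 2 × 343 = 686
    C-H: 8 × 408 = 3264
    C=O: 2 × 773 = 1546
    O=O: 5 × 493 = 2465
    Σ(broken) = 7961 kJ
  Bonds formed (products):
    C=O: 8 × 773 = 6184
    O-H: 8 × 457 = 3656
    Σ(formed) = 9840 kJ
  ΔH_I = 7961 − 9840 = −1879 kJ
Reaction II:
  Bonds broken (reactants):
    C≡C: 1 × 825 = 825
    C-H: 2 × 408 = 816
    H-H: 1 × 449 = 449
    Σ(broken) = 2090 kJ
  Bonds formed (products):
    C-H: 4 × 408 = 1632
    C=C: 1 × 620 = 620
    Σ(formed) = 2252 kJ
  ΔH_II = 2090 − 2252 = −162 kJ
ΔH_I − ΔH_II = −1717 kJ, so reaction I has the more negative ΔH; |ΔH_I − ΔH_II| = 1717 kJ.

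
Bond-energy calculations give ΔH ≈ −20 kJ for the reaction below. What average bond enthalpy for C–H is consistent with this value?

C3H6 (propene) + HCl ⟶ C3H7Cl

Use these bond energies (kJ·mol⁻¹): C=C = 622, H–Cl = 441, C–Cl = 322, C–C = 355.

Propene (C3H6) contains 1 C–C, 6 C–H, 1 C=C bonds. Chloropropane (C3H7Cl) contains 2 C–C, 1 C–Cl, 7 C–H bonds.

D(C–H) ≈ 406 kJ/mol

Let D be the C–H bond energy.
Σ(broken) = 1×355 + 6×D + 1×622 + 1×441 = 1418 + 6D
Σ(formed) = 2×355 + 1×322 + 7×D = 1032 + 7D
ΔH = Σ(broken) − Σ(formed) = (1418 + 6D) − (1032 + 7D) = +386 − D
Setting this equal to −20 kJ gives D = 406 kJ/mol.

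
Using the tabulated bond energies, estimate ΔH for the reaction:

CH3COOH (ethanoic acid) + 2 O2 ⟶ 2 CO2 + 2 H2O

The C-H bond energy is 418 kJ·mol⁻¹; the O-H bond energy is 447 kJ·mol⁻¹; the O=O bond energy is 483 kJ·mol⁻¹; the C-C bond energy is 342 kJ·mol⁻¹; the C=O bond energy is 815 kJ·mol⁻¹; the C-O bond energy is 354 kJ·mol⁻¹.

ΔH ≈ −870 kJ

Bonds broken (reactants):
  C-C: 1 × 342 = 342
  C-H: 3 × 418 = 1254
  C-O: 1 × 354 = 354
  C=O: 1 × 815 = 815
  O-H: 1 × 447 = 447
  O=O: 2 × 483 = 966
  Σ(broken) = 4178 kJ
Bonds formed (products):
  C=O: 4 × 815 = 3260
  O-H: 4 × 447 = 1788
  Σ(formed) = 5048 kJ
ΔH = Σ(broken) − Σ(formed) = 4178 − 5048 = −870 kJ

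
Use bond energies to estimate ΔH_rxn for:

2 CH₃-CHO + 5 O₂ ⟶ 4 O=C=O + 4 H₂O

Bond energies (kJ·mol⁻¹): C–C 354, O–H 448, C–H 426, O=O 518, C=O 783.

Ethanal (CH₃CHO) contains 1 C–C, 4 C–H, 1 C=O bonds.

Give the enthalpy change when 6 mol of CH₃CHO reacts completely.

ΔH = −4728 kJ

Bonds broken (reactants):
  C–C: 2 × 354 = 708
  C–H: 8 × 426 = 3408
  C=O: 2 × 783 = 1566
  O=O: 5 × 518 = 2590
  Σ(broken) = 8272 kJ
Bonds formed (products):
  C=O: 8 × 783 = 6264
  O–H: 8 × 448 = 3584
  Σ(formed) = 9848 kJ
ΔH = Σ(broken) − Σ(formed) = 8272 − 9848 = −1576 kJ
For 3× the reaction as written: 3 × (−1576) = −4728 kJ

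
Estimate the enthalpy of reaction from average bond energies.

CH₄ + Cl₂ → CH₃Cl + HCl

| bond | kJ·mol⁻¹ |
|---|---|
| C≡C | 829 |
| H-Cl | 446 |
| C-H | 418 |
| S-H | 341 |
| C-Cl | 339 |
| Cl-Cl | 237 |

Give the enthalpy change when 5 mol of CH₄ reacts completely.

ΔH = −650 kJ

Bonds broken (reactants):
  C-H: 4 × 418 = 1672
  Cl-Cl: 1 × 237 = 237
  Σ(broken) = 1909 kJ
Bonds formed (products):
  C-Cl: 1 × 339 = 339
  C-H: 3 × 418 = 1254
  H-Cl: 1 × 446 = 446
  Σ(formed) = 2039 kJ
ΔH = Σ(broken) − Σ(formed) = 1909 − 2039 = −130 kJ
For 5× the reaction as written: 5 × (−130) = −650 kJ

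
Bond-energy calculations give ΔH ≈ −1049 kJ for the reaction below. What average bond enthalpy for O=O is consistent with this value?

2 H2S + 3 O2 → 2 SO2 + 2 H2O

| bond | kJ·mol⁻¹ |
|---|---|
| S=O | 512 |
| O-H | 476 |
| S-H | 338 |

Let D be the O=O bond energy.
Σ(broken) = 3×D + 4×338 = 1352 + 3D
Σ(formed) = 4×476 + 4×512 = 3952
ΔH = Σ(broken) − Σ(formed) = (1352 + 3D) − (3952) = −2600 + 3D
Setting this equal to −1049 kJ gives 3D = 1551, so D = 517 kJ/mol.

D(O=O) ≈ 517 kJ/mol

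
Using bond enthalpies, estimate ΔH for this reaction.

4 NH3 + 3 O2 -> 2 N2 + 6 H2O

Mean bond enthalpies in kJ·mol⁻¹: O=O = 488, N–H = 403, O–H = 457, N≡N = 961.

Bonds broken (reactants):
  N–H: 12 × 403 = 4836
  O=O: 3 × 488 = 1464
  Σ(broken) = 6300 kJ
Bonds formed (products):
  N≡N: 2 × 961 = 1922
  O–H: 12 × 457 = 5484
  Σ(formed) = 7406 kJ
ΔH = Σ(broken) − Σ(formed) = 6300 − 7406 = −1106 kJ

ΔH ≈ −1106 kJ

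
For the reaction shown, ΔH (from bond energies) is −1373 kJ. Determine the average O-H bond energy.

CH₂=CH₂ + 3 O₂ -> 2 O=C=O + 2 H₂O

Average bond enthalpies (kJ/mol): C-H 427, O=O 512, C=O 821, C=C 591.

Let D be the O-H bond energy.
Σ(broken) = 4×427 + 1×591 + 3×512 = 3835
Σ(formed) = 4×821 + 4×D = 3284 + 4D
ΔH = Σ(broken) − Σ(formed) = (3835) − (3284 + 4D) = +551 − 4D
Setting this equal to −1373 kJ gives 4D = 1924, so D = 481 kJ/mol.

D(O-H) ≈ 481 kJ/mol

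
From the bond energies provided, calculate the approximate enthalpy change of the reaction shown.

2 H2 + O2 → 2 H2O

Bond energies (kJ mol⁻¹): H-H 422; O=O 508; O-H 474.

ΔH ≈ −544 kJ

Bonds broken (reactants):
  H-H: 2 × 422 = 844
  O=O: 1 × 508 = 508
  Σ(broken) = 1352 kJ
Bonds formed (products):
  O-H: 4 × 474 = 1896
  Σ(formed) = 1896 kJ
ΔH = Σ(broken) − Σ(formed) = 1352 − 1896 = −544 kJ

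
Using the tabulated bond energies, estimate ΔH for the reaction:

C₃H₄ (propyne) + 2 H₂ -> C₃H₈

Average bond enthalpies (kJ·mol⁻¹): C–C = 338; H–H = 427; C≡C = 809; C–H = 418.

ΔH ≈ −347 kJ

Bonds broken (reactants):
  C≡C: 1 × 809 = 809
  C–C: 1 × 338 = 338
  C–H: 4 × 418 = 1672
  H–H: 2 × 427 = 854
  Σ(broken) = 3673 kJ
Bonds formed (products):
  C–C: 2 × 338 = 676
  C–H: 8 × 418 = 3344
  Σ(formed) = 4020 kJ
ΔH = Σ(broken) − Σ(formed) = 3673 − 4020 = −347 kJ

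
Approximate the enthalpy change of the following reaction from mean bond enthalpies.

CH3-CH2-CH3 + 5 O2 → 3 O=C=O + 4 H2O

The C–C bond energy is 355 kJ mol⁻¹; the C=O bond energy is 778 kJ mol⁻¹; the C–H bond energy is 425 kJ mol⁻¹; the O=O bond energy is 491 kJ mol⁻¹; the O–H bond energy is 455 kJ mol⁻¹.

Bonds broken (reactants):
  C–C: 2 × 355 = 710
  C–H: 8 × 425 = 3400
  O=O: 5 × 491 = 2455
  Σ(broken) = 6565 kJ
Bonds formed (products):
  C=O: 6 × 778 = 4668
  O–H: 8 × 455 = 3640
  Σ(formed) = 8308 kJ
ΔH = Σ(broken) − Σ(formed) = 6565 − 8308 = −1743 kJ

ΔH ≈ −1743 kJ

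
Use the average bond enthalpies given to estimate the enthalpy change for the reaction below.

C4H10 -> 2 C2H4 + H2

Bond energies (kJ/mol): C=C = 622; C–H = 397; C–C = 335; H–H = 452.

Bonds broken (reactants):
  C–C: 3 × 335 = 1005
  C–H: 10 × 397 = 3970
  Σ(broken) = 4975 kJ
Bonds formed (products):
  C–H: 8 × 397 = 3176
  C=C: 2 × 622 = 1244
  H–H: 1 × 452 = 452
  Σ(formed) = 4872 kJ
ΔH = Σ(broken) − Σ(formed) = 4975 − 4872 = +103 kJ

ΔH ≈ +103 kJ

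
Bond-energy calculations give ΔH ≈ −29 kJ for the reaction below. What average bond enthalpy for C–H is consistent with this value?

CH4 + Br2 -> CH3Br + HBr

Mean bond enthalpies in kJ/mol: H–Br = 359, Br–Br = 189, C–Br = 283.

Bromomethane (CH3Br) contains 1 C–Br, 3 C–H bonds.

D(C–H) ≈ 424 kJ/mol

Let D be the C–H bond energy.
Σ(broken) = 1×189 + 4×D = 189 + 4D
Σ(formed) = 1×283 + 3×D + 1×359 = 642 + 3D
ΔH = Σ(broken) − Σ(formed) = (189 + 4D) − (642 + 3D) = −453 + D
Setting this equal to −29 kJ gives D = 424 kJ/mol.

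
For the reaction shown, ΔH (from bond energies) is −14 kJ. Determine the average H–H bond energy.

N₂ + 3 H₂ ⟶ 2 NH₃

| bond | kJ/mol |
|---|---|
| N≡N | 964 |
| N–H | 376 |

Let D be the H–H bond energy.
Σ(broken) = 3×D + 1×964 = 964 + 3D
Σ(formed) = 6×376 = 2256
ΔH = Σ(broken) − Σ(formed) = (964 + 3D) − (2256) = −1292 + 3D
Setting this equal to −14 kJ gives 3D = 1278, so D = 426 kJ/mol.

D(H–H) ≈ 426 kJ/mol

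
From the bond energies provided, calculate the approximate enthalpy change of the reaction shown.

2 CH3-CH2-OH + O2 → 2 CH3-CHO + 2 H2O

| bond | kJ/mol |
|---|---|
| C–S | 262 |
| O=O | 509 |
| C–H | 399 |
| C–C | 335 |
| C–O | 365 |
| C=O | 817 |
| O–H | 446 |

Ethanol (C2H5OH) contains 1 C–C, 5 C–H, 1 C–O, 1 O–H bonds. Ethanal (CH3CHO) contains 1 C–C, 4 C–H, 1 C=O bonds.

ΔH ≈ −489 kJ

Bonds broken (reactants):
  C–C: 2 × 335 = 670
  C–H: 10 × 399 = 3990
  C–O: 2 × 365 = 730
  O–H: 2 × 446 = 892
  O=O: 1 × 509 = 509
  Σ(broken) = 6791 kJ
Bonds formed (products):
  C–C: 2 × 335 = 670
  C–H: 8 × 399 = 3192
  C=O: 2 × 817 = 1634
  O–H: 4 × 446 = 1784
  Σ(formed) = 7280 kJ
ΔH = Σ(broken) − Σ(formed) = 6791 − 7280 = −489 kJ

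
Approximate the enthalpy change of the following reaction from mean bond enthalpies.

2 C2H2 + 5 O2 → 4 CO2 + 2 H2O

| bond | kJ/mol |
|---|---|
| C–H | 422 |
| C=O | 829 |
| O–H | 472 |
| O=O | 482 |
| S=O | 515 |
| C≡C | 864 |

Bonds broken (reactants):
  C≡C: 2 × 864 = 1728
  C–H: 4 × 422 = 1688
  O=O: 5 × 482 = 2410
  Σ(broken) = 5826 kJ
Bonds formed (products):
  C=O: 8 × 829 = 6632
  O–H: 4 × 472 = 1888
  Σ(formed) = 8520 kJ
ΔH = Σ(broken) − Σ(formed) = 5826 − 8520 = −2694 kJ

ΔH ≈ −2694 kJ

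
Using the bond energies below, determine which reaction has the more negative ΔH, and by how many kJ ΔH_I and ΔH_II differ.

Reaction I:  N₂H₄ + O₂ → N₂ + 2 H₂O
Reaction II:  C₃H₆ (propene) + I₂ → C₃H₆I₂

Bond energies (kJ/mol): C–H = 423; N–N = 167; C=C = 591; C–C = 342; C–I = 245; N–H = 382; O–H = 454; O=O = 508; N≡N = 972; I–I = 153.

Reaction I:
  Bonds broken (reactants):
    N–H: 4 × 382 = 1528
    N–N: 1 × 167 = 167
    O=O: 1 × 508 = 508
    Σ(broken) = 2203 kJ
  Bonds formed (products):
    N≡N: 1 × 972 = 972
    O–H: 4 × 454 = 1816
    Σ(formed) = 2788 kJ
  ΔH_I = 2203 − 2788 = −585 kJ
Reaction II:
  Bonds broken (reactants):
    C–C: 1 × 342 = 342
    C–H: 6 × 423 = 2538
    C=C: 1 × 591 = 591
    I–I: 1 × 153 = 153
    Σ(broken) = 3624 kJ
  Bonds formed (products):
    C–C: 2 × 342 = 684
    C–H: 6 × 423 = 2538
    C–I: 2 × 245 = 490
    Σ(formed) = 3712 kJ
  ΔH_II = 3624 − 3712 = −88 kJ
ΔH_I − ΔH_II = −497 kJ, so reaction I has the more negative ΔH; |ΔH_I − ΔH_II| = 497 kJ.

Reaction I, by 497 kJ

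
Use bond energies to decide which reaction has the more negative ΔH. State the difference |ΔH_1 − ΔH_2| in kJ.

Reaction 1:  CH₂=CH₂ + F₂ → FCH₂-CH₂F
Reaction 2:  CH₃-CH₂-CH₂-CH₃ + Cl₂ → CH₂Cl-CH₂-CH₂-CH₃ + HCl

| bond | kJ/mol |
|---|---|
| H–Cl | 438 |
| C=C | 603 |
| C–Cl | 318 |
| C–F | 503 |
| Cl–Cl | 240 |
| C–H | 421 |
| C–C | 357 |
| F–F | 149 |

Reaction 1, by 516 kJ

Reaction 1:
  Bonds broken (reactants):
    C–H: 4 × 421 = 1684
    C=C: 1 × 603 = 603
    F–F: 1 × 149 = 149
    Σ(broken) = 2436 kJ
  Bonds formed (products):
    C–C: 1 × 357 = 357
    C–F: 2 × 503 = 1006
    C–H: 4 × 421 = 1684
    Σ(formed) = 3047 kJ
  ΔH_1 = 2436 − 3047 = −611 kJ
Reaction 2:
  Bonds broken (reactants):
    C–C: 3 × 357 = 1071
    C–H: 10 × 421 = 4210
    Cl–Cl: 1 × 240 = 240
    Σ(broken) = 5521 kJ
  Bonds formed (products):
    C–C: 3 × 357 = 1071
    C–Cl: 1 × 318 = 318
    C–H: 9 × 421 = 3789
    H–Cl: 1 × 438 = 438
    Σ(formed) = 5616 kJ
  ΔH_2 = 5521 − 5616 = −95 kJ
ΔH_1 − ΔH_2 = −516 kJ, so reaction 1 has the more negative ΔH; |ΔH_1 − ΔH_2| = 516 kJ.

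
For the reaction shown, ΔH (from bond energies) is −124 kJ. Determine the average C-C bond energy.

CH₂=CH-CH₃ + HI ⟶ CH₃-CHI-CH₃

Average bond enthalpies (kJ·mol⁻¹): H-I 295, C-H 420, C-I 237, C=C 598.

D(C-C) ≈ 360 kJ/mol

Let D be the C-C bond energy.
Σ(broken) = 1×D + 6×420 + 1×598 + 1×295 = 3413 + D
Σ(formed) = 2×D + 7×420 + 1×237 = 3177 + 2D
ΔH = Σ(broken) − Σ(formed) = (3413 + D) − (3177 + 2D) = +236 − D
Setting this equal to −124 kJ gives D = 360 kJ/mol.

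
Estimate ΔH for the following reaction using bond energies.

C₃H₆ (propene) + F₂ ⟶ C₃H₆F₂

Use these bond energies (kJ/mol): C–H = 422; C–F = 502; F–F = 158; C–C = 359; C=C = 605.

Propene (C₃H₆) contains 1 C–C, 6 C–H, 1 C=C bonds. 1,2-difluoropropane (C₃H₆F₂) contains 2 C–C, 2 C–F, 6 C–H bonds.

ΔH ≈ −600 kJ

Bonds broken (reactants):
  C–C: 1 × 359 = 359
  C–H: 6 × 422 = 2532
  C=C: 1 × 605 = 605
  F–F: 1 × 158 = 158
  Σ(broken) = 3654 kJ
Bonds formed (products):
  C–C: 2 × 359 = 718
  C–F: 2 × 502 = 1004
  C–H: 6 × 422 = 2532
  Σ(formed) = 4254 kJ
ΔH = Σ(broken) − Σ(formed) = 3654 − 4254 = −600 kJ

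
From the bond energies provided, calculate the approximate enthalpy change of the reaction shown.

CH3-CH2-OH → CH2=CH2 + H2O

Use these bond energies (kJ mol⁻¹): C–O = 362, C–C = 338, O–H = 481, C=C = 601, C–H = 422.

ΔH ≈ +40 kJ

Bonds broken (reactants):
  C–C: 1 × 338 = 338
  C–H: 5 × 422 = 2110
  C–O: 1 × 362 = 362
  O–H: 1 × 481 = 481
  Σ(broken) = 3291 kJ
Bonds formed (products):
  C–H: 4 × 422 = 1688
  C=C: 1 × 601 = 601
  O–H: 2 × 481 = 962
  Σ(formed) = 3251 kJ
ΔH = Σ(broken) − Σ(formed) = 3291 − 3251 = +40 kJ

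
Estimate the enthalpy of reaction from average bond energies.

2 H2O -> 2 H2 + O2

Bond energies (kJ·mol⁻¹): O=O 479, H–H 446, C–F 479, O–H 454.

Bonds broken (reactants):
  O–H: 4 × 454 = 1816
  Σ(broken) = 1816 kJ
Bonds formed (products):
  H–H: 2 × 446 = 892
  O=O: 1 × 479 = 479
  Σ(formed) = 1371 kJ
ΔH = Σ(broken) − Σ(formed) = 1816 − 1371 = +445 kJ

ΔH ≈ +445 kJ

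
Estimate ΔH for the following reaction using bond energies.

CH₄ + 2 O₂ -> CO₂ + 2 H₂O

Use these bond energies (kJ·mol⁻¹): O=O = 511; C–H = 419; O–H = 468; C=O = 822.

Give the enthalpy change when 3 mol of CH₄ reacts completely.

Bonds broken (reactants):
  C–H: 4 × 419 = 1676
  O=O: 2 × 511 = 1022
  Σ(broken) = 2698 kJ
Bonds formed (products):
  C=O: 2 × 822 = 1644
  O–H: 4 × 468 = 1872
  Σ(formed) = 3516 kJ
ΔH = Σ(broken) − Σ(formed) = 2698 − 3516 = −818 kJ
For 3× the reaction as written: 3 × (−818) = −2454 kJ

ΔH = −2454 kJ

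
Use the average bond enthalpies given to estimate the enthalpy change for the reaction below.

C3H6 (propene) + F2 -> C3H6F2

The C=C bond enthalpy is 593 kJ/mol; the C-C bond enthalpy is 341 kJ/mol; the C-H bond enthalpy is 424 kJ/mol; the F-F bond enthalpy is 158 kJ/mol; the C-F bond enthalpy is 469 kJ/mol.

ΔH ≈ −528 kJ

Bonds broken (reactants):
  C-C: 1 × 341 = 341
  C-H: 6 × 424 = 2544
  C=C: 1 × 593 = 593
  F-F: 1 × 158 = 158
  Σ(broken) = 3636 kJ
Bonds formed (products):
  C-C: 2 × 341 = 682
  C-F: 2 × 469 = 938
  C-H: 6 × 424 = 2544
  Σ(formed) = 4164 kJ
ΔH = Σ(broken) − Σ(formed) = 3636 − 4164 = −528 kJ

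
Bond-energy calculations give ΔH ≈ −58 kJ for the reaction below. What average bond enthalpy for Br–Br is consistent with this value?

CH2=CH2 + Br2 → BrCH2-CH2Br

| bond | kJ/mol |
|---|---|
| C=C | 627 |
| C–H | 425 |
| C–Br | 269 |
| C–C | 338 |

Let D be the Br–Br bond energy.
Σ(broken) = 1×D + 4×425 + 1×627 = 2327 + D
Σ(formed) = 2×269 + 1×338 + 4×425 = 2576
ΔH = Σ(broken) − Σ(formed) = (2327 + D) − (2576) = −249 + D
Setting this equal to −58 kJ gives D = 191 kJ/mol.

D(Br–Br) ≈ 191 kJ/mol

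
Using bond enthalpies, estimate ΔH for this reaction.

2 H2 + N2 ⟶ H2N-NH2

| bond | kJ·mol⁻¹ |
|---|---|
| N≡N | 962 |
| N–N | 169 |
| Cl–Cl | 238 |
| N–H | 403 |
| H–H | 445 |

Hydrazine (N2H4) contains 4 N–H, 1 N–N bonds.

ΔH ≈ +71 kJ

Bonds broken (reactants):
  H–H: 2 × 445 = 890
  N≡N: 1 × 962 = 962
  Σ(broken) = 1852 kJ
Bonds formed (products):
  N–H: 4 × 403 = 1612
  N–N: 1 × 169 = 169
  Σ(formed) = 1781 kJ
ΔH = Σ(broken) − Σ(formed) = 1852 − 1781 = +71 kJ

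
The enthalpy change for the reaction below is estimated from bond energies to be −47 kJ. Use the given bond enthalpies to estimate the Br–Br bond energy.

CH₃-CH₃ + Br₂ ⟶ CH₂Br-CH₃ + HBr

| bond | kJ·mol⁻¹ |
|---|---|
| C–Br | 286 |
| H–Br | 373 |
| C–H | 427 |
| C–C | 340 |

Let D be the Br–Br bond energy.
Σ(broken) = 1×D + 1×340 + 6×427 = 2902 + D
Σ(formed) = 1×286 + 1×340 + 5×427 + 1×373 = 3134
ΔH = Σ(broken) − Σ(formed) = (2902 + D) − (3134) = −232 + D
Setting this equal to −47 kJ gives D = 185 kJ/mol.

D(Br–Br) ≈ 185 kJ/mol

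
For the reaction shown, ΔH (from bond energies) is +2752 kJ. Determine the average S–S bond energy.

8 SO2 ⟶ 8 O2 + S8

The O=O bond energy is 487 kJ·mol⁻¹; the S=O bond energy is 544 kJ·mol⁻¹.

Let D be the S–S bond energy.
Σ(broken) = 16×544 = 8704
Σ(formed) = 8×487 + 8×D = 3896 + 8D
ΔH = Σ(broken) − Σ(formed) = (8704) − (3896 + 8D) = +4808 − 8D
Setting this equal to +2752 kJ gives 8D = 2056, so D = 257 kJ/mol.

D(S–S) ≈ 257 kJ/mol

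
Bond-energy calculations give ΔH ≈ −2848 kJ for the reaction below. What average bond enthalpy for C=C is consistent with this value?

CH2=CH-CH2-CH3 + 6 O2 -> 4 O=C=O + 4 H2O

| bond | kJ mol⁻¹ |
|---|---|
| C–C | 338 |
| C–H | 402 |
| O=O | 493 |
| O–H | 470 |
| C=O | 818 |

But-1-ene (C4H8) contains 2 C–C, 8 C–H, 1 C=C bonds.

Let D be the C=C bond energy.
Σ(broken) = 2×338 + 8×402 + 1×D + 6×493 = 6850 + D
Σ(formed) = 8×818 + 8×470 = 10304
ΔH = Σ(broken) − Σ(formed) = (6850 + D) − (10304) = −3454 + D
Setting this equal to −2848 kJ gives D = 606 kJ/mol.

D(C=C) ≈ 606 kJ/mol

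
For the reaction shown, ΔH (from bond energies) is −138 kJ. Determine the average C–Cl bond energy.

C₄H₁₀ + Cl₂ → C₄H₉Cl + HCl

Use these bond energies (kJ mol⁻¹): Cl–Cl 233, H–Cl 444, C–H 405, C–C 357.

D(C–Cl) ≈ 332 kJ/mol

Let D be the C–Cl bond energy.
Σ(broken) = 3×357 + 10×405 + 1×233 = 5354
Σ(formed) = 3×357 + 1×D + 9×405 + 1×444 = 5160 + D
ΔH = Σ(broken) − Σ(formed) = (5354) − (5160 + D) = +194 − D
Setting this equal to −138 kJ gives D = 332 kJ/mol.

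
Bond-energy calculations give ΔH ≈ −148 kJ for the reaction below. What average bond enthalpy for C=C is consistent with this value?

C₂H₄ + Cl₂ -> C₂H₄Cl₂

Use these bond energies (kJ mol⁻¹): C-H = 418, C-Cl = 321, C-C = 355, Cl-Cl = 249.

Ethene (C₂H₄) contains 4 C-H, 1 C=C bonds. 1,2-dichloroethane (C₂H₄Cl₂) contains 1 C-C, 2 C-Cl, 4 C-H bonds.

Let D be the C=C bond energy.
Σ(broken) = 4×418 + 1×D + 1×249 = 1921 + D
Σ(formed) = 1×355 + 2×321 + 4×418 = 2669
ΔH = Σ(broken) − Σ(formed) = (1921 + D) − (2669) = −748 + D
Setting this equal to −148 kJ gives D = 600 kJ/mol.

D(C=C) ≈ 600 kJ/mol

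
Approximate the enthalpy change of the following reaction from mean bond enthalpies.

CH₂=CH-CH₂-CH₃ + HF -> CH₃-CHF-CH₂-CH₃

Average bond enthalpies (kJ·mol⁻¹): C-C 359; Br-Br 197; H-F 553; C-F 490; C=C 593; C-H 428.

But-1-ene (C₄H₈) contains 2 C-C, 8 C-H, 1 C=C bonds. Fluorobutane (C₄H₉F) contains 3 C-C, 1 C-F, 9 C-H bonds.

Bonds broken (reactants):
  C-C: 2 × 359 = 718
  C-H: 8 × 428 = 3424
  C=C: 1 × 593 = 593
  H-F: 1 × 553 = 553
  Σ(broken) = 5288 kJ
Bonds formed (products):
  C-C: 3 × 359 = 1077
  C-F: 1 × 490 = 490
  C-H: 9 × 428 = 3852
  Σ(formed) = 5419 kJ
ΔH = Σ(broken) − Σ(formed) = 5288 − 5419 = −131 kJ

ΔH ≈ −131 kJ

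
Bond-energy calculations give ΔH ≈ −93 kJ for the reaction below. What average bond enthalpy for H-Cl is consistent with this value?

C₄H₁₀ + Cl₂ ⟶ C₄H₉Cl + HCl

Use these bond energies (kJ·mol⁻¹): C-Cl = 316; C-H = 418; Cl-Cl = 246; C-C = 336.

D(H-Cl) ≈ 441 kJ/mol

Let D be the H-Cl bond energy.
Σ(broken) = 3×336 + 10×418 + 1×246 = 5434
Σ(formed) = 3×336 + 1×316 + 9×418 + 1×D = 5086 + D
ΔH = Σ(broken) − Σ(formed) = (5434) − (5086 + D) = +348 − D
Setting this equal to −93 kJ gives D = 441 kJ/mol.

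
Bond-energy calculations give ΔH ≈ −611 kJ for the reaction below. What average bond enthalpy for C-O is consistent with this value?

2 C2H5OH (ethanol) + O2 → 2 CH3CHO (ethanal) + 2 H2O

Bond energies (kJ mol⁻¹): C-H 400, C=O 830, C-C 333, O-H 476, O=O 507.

D(C-O) ≈ 347 kJ/mol

Let D be the C-O bond energy.
Σ(broken) = 2×333 + 10×400 + 2×D + 2×476 + 1×507 = 6125 + 2D
Σ(formed) = 2×333 + 8×400 + 2×830 + 4×476 = 7430
ΔH = Σ(broken) − Σ(formed) = (6125 + 2D) − (7430) = −1305 + 2D
Setting this equal to −611 kJ gives 2D = 694, so D = 347 kJ/mol.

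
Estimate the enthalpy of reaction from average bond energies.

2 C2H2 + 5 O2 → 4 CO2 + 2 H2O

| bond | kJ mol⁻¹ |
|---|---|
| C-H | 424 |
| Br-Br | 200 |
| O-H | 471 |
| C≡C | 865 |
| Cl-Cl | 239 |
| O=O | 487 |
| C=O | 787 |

ΔH ≈ −2319 kJ

Bonds broken (reactants):
  C≡C: 2 × 865 = 1730
  C-H: 4 × 424 = 1696
  O=O: 5 × 487 = 2435
  Σ(broken) = 5861 kJ
Bonds formed (products):
  C=O: 8 × 787 = 6296
  O-H: 4 × 471 = 1884
  Σ(formed) = 8180 kJ
ΔH = Σ(broken) − Σ(formed) = 5861 − 8180 = −2319 kJ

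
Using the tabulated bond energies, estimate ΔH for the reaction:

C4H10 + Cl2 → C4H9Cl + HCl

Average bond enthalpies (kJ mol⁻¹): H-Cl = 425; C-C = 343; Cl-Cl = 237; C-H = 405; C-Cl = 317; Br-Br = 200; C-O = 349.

ΔH ≈ −100 kJ

Bonds broken (reactants):
  C-C: 3 × 343 = 1029
  C-H: 10 × 405 = 4050
  Cl-Cl: 1 × 237 = 237
  Σ(broken) = 5316 kJ
Bonds formed (products):
  C-C: 3 × 343 = 1029
  C-Cl: 1 × 317 = 317
  C-H: 9 × 405 = 3645
  H-Cl: 1 × 425 = 425
  Σ(formed) = 5416 kJ
ΔH = Σ(broken) − Σ(formed) = 5316 − 5416 = −100 kJ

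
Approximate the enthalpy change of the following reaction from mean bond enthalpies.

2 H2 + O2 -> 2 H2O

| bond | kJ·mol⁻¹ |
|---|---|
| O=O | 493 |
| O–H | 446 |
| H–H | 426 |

Bonds broken (reactants):
  H–H: 2 × 426 = 852
  O=O: 1 × 493 = 493
  Σ(broken) = 1345 kJ
Bonds formed (products):
  O–H: 4 × 446 = 1784
  Σ(formed) = 1784 kJ
ΔH = Σ(broken) − Σ(formed) = 1345 − 1784 = −439 kJ

ΔH ≈ −439 kJ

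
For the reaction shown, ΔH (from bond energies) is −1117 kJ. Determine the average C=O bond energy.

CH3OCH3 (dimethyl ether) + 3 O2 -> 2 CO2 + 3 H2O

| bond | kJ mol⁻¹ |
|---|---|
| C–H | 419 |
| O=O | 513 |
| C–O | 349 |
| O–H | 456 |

D(C=O) ≈ 783 kJ/mol

Let D be the C=O bond energy.
Σ(broken) = 6×419 + 2×349 + 3×513 = 4751
Σ(formed) = 4×D + 6×456 = 2736 + 4D
ΔH = Σ(broken) − Σ(formed) = (4751) − (2736 + 4D) = +2015 − 4D
Setting this equal to −1117 kJ gives 4D = 3132, so D = 783 kJ/mol.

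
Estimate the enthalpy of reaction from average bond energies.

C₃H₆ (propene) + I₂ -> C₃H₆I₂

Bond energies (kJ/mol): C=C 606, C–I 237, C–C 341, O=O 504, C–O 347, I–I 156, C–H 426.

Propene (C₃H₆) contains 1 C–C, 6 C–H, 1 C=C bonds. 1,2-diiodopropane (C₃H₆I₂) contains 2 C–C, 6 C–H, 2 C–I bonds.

Bonds broken (reactants):
  C–C: 1 × 341 = 341
  C–H: 6 × 426 = 2556
  C=C: 1 × 606 = 606
  I–I: 1 × 156 = 156
  Σ(broken) = 3659 kJ
Bonds formed (products):
  C–C: 2 × 341 = 682
  C–H: 6 × 426 = 2556
  C–I: 2 × 237 = 474
  Σ(formed) = 3712 kJ
ΔH = Σ(broken) − Σ(formed) = 3659 − 3712 = −53 kJ

ΔH ≈ −53 kJ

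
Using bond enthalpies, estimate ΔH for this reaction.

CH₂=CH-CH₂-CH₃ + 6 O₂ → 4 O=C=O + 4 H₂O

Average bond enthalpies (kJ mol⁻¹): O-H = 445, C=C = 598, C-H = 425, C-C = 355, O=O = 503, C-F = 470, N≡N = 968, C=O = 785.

ΔH ≈ −2114 kJ

Bonds broken (reactants):
  C-C: 2 × 355 = 710
  C-H: 8 × 425 = 3400
  C=C: 1 × 598 = 598
  O=O: 6 × 503 = 3018
  Σ(broken) = 7726 kJ
Bonds formed (products):
  C=O: 8 × 785 = 6280
  O-H: 8 × 445 = 3560
  Σ(formed) = 9840 kJ
ΔH = Σ(broken) − Σ(formed) = 7726 − 9840 = −2114 kJ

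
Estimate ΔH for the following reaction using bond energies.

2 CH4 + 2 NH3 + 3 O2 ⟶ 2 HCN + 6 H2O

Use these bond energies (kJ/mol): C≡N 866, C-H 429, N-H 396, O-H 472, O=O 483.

ΔH ≈ −997 kJ

Bonds broken (reactants):
  C-H: 8 × 429 = 3432
  N-H: 6 × 396 = 2376
  O=O: 3 × 483 = 1449
  Σ(broken) = 7257 kJ
Bonds formed (products):
  C≡N: 2 × 866 = 1732
  C-H: 2 × 429 = 858
  O-H: 12 × 472 = 5664
  Σ(formed) = 8254 kJ
ΔH = Σ(broken) − Σ(formed) = 7257 − 8254 = −997 kJ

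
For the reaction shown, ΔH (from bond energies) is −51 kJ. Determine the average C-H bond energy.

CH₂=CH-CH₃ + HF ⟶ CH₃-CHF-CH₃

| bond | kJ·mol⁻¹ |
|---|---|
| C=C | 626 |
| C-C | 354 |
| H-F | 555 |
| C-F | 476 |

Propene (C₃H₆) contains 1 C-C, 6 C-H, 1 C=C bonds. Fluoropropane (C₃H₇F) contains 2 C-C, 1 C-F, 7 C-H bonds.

Let D be the C-H bond energy.
Σ(broken) = 1×354 + 6×D + 1×626 + 1×555 = 1535 + 6D
Σ(formed) = 2×354 + 1×476 + 7×D = 1184 + 7D
ΔH = Σ(broken) − Σ(formed) = (1535 + 6D) − (1184 + 7D) = +351 − D
Setting this equal to −51 kJ gives D = 402 kJ/mol.

D(C-H) ≈ 402 kJ/mol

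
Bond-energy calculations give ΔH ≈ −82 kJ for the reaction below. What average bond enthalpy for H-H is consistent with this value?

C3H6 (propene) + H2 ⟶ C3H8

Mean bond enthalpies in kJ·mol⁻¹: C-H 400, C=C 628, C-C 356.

D(H-H) ≈ 446 kJ/mol

Let D be the H-H bond energy.
Σ(broken) = 1×356 + 6×400 + 1×628 + 1×D = 3384 + D
Σ(formed) = 2×356 + 8×400 = 3912
ΔH = Σ(broken) − Σ(formed) = (3384 + D) − (3912) = −528 + D
Setting this equal to −82 kJ gives D = 446 kJ/mol.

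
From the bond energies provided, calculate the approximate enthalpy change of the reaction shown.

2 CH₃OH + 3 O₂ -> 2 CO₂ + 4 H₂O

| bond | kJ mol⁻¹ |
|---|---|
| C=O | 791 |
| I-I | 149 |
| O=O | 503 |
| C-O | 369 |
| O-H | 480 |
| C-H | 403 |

Bonds broken (reactants):
  C-H: 6 × 403 = 2418
  C-O: 2 × 369 = 738
  O-H: 2 × 480 = 960
  O=O: 3 × 503 = 1509
  Σ(broken) = 5625 kJ
Bonds formed (products):
  C=O: 4 × 791 = 3164
  O-H: 8 × 480 = 3840
  Σ(formed) = 7004 kJ
ΔH = Σ(broken) − Σ(formed) = 5625 − 7004 = −1379 kJ

ΔH ≈ −1379 kJ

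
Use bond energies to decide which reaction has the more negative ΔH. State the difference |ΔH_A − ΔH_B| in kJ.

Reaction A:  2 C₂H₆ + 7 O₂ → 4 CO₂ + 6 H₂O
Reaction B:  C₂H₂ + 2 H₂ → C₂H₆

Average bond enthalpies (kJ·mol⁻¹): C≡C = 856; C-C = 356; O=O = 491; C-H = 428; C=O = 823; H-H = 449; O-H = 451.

Reaction A:
  Bonds broken (reactants):
    C-C: 2 × 356 = 712
    C-H: 12 × 428 = 5136
    O=O: 7 × 491 = 3437
    Σ(broken) = 9285 kJ
  Bonds formed (products):
    C=O: 8 × 823 = 6584
    O-H: 12 × 451 = 5412
    Σ(formed) = 11996 kJ
  ΔH_A = 9285 − 11996 = −2711 kJ
Reaction B:
  Bonds broken (reactants):
    C≡C: 1 × 856 = 856
    C-H: 2 × 428 = 856
    H-H: 2 × 449 = 898
    Σ(broken) = 2610 kJ
  Bonds formed (products):
    C-C: 1 × 356 = 356
    C-H: 6 × 428 = 2568
    Σ(formed) = 2924 kJ
  ΔH_B = 2610 − 2924 = −314 kJ
ΔH_A − ΔH_B = −2397 kJ, so reaction A has the more negative ΔH; |ΔH_A − ΔH_B| = 2397 kJ.

Reaction A, by 2397 kJ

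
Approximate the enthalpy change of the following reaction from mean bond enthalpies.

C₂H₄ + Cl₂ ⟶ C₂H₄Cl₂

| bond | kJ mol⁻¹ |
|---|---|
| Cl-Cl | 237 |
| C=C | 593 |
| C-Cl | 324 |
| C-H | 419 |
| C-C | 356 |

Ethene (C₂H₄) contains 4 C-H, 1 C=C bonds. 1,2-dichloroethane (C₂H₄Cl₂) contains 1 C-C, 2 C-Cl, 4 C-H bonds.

Bonds broken (reactants):
  C-H: 4 × 419 = 1676
  C=C: 1 × 593 = 593
  Cl-Cl: 1 × 237 = 237
  Σ(broken) = 2506 kJ
Bonds formed (products):
  C-C: 1 × 356 = 356
  C-Cl: 2 × 324 = 648
  C-H: 4 × 419 = 1676
  Σ(formed) = 2680 kJ
ΔH = Σ(broken) − Σ(formed) = 2506 − 2680 = −174 kJ

ΔH ≈ −174 kJ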